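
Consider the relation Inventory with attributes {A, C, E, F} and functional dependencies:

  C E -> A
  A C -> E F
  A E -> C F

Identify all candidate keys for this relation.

{A, C}, {A, E}, {C, E}

{A, C}⁺: AC→EF adds E, F → {A, C, E, F}. Minimal: {C}⁺ = {C}; {A}⁺ = {A} — none reach the full schema.
{A, E}⁺: AE→CF adds C, F → {A, C, E, F}. Minimal: {E}⁺ = {E}; {A}⁺ = {A} — none reach the full schema.
{C, E}⁺: CE→A adds A; AC→EF adds F → {A, C, E, F}. Minimal: {E}⁺ = {E}; {C}⁺ = {C} — none reach the full schema.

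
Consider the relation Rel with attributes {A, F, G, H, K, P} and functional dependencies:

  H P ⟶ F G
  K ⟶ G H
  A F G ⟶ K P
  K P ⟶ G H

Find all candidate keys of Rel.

{A, F, G}, {A, F, K}, {A, H, P}, {A, K, P}

Attribute A never appears on the right-hand side of any dependency, so A must belong to every candidate key.
{A}⁺ = {A}, which is not all of the schema, so we must add further attributes.
{A, F, G}⁺: AFG→KP adds K, P; KP→GH adds H → {A, F, G, H, K, P}. Minimal: {F, G}⁺ = {F, G}; {A, G}⁺ = {A, G}; {A, F}⁺ = {A, F} — none reach the full schema.
{A, F, K}⁺: K→GH adds G, H; AFG→KP adds P → {A, F, G, H, K, P}. Minimal: {F, K}⁺ = {F, G, H, K}; {A, K}⁺ = {A, G, H, K}; {A, F}⁺ = {A, F} — none reach the full schema.
{A, H, P}⁺: HP→FG adds F, G; AFG→KP adds K → {A, F, G, H, K, P}. Minimal: {H, P}⁺ = {F, G, H, P}; {A, P}⁺ = {A, P}; {A, H}⁺ = {A, H} — none reach the full schema.
{A, K, P}⁺: K→GH adds G, H; HP→FG adds F → {A, F, G, H, K, P}. Minimal: {K, P}⁺ = {F, G, H, K, P}; {A, P}⁺ = {A, P}; {A, K}⁺ = {A, G, H, K} — none reach the full schema.
Any other superkey contains one of these as a subset, so there are no further candidate keys.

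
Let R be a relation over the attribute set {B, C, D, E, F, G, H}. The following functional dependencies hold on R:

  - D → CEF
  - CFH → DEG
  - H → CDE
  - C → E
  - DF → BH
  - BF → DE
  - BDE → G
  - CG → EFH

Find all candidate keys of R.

{D}⁺: D→CEF adds C, E, F; DF→BH adds B, H; BDE→G adds G → {B, C, D, E, F, G, H}.
{H}⁺: H→CDE adds C, D, E; D→CEF adds F; CFH→DEG adds G; DF→BH adds B → {B, C, D, E, F, G, H}.
{B, F}⁺: BF→DE adds D, E; BDE→G adds G; D→CEF adds C; DF→BH adds H → {B, C, D, E, F, G, H}. Minimal: {F}⁺ = {F}; {B}⁺ = {B} — none reach the full schema.
{C, G}⁺: C→E adds E; CG→EFH adds F, H; CFH→DEG adds D; DF→BH adds B → {B, C, D, E, F, G, H}. Minimal: {G}⁺ = {G}; {C}⁺ = {C, E} — none reach the full schema.

D; H; BF; CG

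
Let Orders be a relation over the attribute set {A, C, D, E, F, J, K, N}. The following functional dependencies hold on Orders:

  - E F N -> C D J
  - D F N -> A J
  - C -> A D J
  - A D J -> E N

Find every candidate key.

CFK, DFKN, EFKN, ADFJK

{C, F, K}⁺: C→ADJ adds A, D, J; ADJ→EN adds E, N → {A, C, D, E, F, J, K, N}. Minimal: {F, K}⁺ = {F, K}; {C, K}⁺ = {A, C, D, E, J, K, N}; {C, F}⁺ = {A, C, D, E, F, J, N} — none reach the full schema.
{D, F, K, N}⁺: DFN→AJ adds A, J; ADJ→EN adds E; EFN→CDJ adds C → {A, C, D, E, F, J, K, N}. Minimal: {F, K, N}⁺ = {F, K, N}; {D, K, N}⁺ = {D, K, N}; {D, F, N}⁺ = {A, C, D, E, F, J, N}; … — none reach the full schema.
{E, F, K, N}⁺: EFN→CDJ adds C, D, J; DFN→AJ adds A → {A, C, D, E, F, J, K, N}. Minimal: {F, K, N}⁺ = {F, K, N}; {E, K, N}⁺ = {E, K, N}; {E, F, N}⁺ = {A, C, D, E, F, J, N}; … — none reach the full schema.
{A, D, F, J, K}⁺: ADJ→EN adds E, N; EFN→CDJ adds C → {A, C, D, E, F, J, K, N}. Minimal: {D, F, J, K}⁺ = {D, F, J, K}; {A, F, J, K}⁺ = {A, F, J, K}; {A, D, J, K}⁺ = {A, D, E, J, K, N}; … — none reach the full schema.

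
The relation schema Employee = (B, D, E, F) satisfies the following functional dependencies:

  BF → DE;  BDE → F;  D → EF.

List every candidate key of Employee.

{B, D}; {B, F}

Attribute B never appears on the right-hand side of any dependency, so B must belong to every candidate key.
{B}⁺ = {B}, which is not all of the schema, so we must add further attributes.
{B, D}⁺: D→EF adds E, F → {B, D, E, F}. Minimal: {D}⁺ = {D, E, F}; {B}⁺ = {B} — none reach the full schema.
{B, F}⁺: BF→DE adds D, E → {B, D, E, F}. Minimal: {F}⁺ = {F}; {B}⁺ = {B} — none reach the full schema.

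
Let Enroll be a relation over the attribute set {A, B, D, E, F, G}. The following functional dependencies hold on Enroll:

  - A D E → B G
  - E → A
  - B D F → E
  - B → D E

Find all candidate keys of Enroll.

(B, F), (D, E, F)

{B, F}⁺: B→DE adds D, E; E→A adds A; ADE→BG adds G → {A, B, D, E, F, G}. Minimal: {F}⁺ = {F}; {B}⁺ = {A, B, D, E, G} — none reach the full schema.
{D, E, F}⁺: E→A adds A; ADE→BG adds B, G → {A, B, D, E, F, G}. Minimal: {E, F}⁺ = {A, E, F}; {D, F}⁺ = {D, F}; {D, E}⁺ = {A, B, D, E, G} — none reach the full schema.
Any other superkey contains one of these as a subset, so there are no further candidate keys.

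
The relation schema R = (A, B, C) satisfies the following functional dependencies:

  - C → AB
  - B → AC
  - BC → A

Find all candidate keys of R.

{B}, {C}

{B}⁺: B→AC adds A, C → {A, B, C}.
{C}⁺: C→AB adds A, B → {A, B, C}.
Any other superkey contains one of these as a subset, so there are no further candidate keys.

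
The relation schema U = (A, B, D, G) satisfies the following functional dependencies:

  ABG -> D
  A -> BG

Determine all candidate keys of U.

{A}

Attribute A never appears on the right-hand side of any dependency, so A must belong to every candidate key.
{A}⁺ = {A, B, D, G}, which is all of the schema, so {A} is the only candidate key.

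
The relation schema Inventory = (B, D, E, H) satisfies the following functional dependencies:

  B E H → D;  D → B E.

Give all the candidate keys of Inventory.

(D, H), (B, E, H)

Attribute H never appears on the right-hand side of any dependency, so H must belong to every candidate key.
{H}⁺ = {H}, which is not all of the schema, so we must add further attributes.
{D, H}⁺: D→BE adds B, E → {B, D, E, H}.
{B, E, H}⁺: BEH→D adds D → {B, D, E, H}.
Any other superkey contains one of these as a subset, so there are no further candidate keys.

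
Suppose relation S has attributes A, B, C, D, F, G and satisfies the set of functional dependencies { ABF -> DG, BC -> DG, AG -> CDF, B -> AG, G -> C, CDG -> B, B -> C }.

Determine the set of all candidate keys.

{B}⁺: B→AG adds A, G; G→C adds C; BC→DG adds D; AG→CDF adds F → {A, B, C, D, F, G}.
{A, G}⁺: AG→CDF adds C, D, F; CDG→B adds B → {A, B, C, D, F, G}. Minimal: {G}⁺ = {C, G}; {A}⁺ = {A} — none reach the full schema.
{D, G}⁺: G→C adds C; CDG→B adds B; B→AG adds A; AG→CDF adds F → {A, B, C, D, F, G}. Minimal: {G}⁺ = {C, G}; {D}⁺ = {D} — none reach the full schema.

{B}, {A, G}, {D, G}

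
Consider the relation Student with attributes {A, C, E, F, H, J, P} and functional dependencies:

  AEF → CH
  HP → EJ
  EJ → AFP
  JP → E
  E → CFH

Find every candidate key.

{E, J}⁺: EJ→AFP adds A, F, P; E→CFH adds C, H → {A, C, E, F, H, J, P}. Minimal: {J}⁺ = {J}; {E}⁺ = {C, E, F, H} — none reach the full schema.
{E, P}⁺: E→CFH adds C, F, H; HP→EJ adds J; EJ→AFP adds A → {A, C, E, F, H, J, P}. Minimal: {P}⁺ = {P}; {E}⁺ = {C, E, F, H} — none reach the full schema.
{H, P}⁺: HP→EJ adds E, J; EJ→AFP adds A, F; E→CFH adds C → {A, C, E, F, H, J, P}. Minimal: {P}⁺ = {P}; {H}⁺ = {H} — none reach the full schema.
{J, P}⁺: JP→E adds E; E→CFH adds C, F, H; EJ→AFP adds A → {A, C, E, F, H, J, P}. Minimal: {P}⁺ = {P}; {J}⁺ = {J} — none reach the full schema.
Any other superkey contains one of these as a subset, so there are no further candidate keys.

(E, J), (E, P), (H, P), (J, P)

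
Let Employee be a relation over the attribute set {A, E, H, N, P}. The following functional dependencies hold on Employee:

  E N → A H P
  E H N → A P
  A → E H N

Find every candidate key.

(A), (E, N)

{A}⁺: A→EHN adds E, H, N; EN→AHP adds P → {A, E, H, N, P}.
{E, N}⁺: EN→AHP adds A, H, P → {A, E, H, N, P}.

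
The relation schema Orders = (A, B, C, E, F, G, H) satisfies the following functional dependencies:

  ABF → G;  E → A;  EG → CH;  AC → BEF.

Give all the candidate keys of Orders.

{A, C}⁺: AC→BEF adds B, E, F; ABF→G adds G; EG→CH adds H → {A, B, C, E, F, G, H}.
{C, E}⁺: E→A adds A; AC→BEF adds B, F; ABF→G adds G; EG→CH adds H → {A, B, C, E, F, G, H}.
{E, G}⁺: E→A adds A; EG→CH adds C, H; AC→BEF adds B, F → {A, B, C, E, F, G, H}.
{B, E, F}⁺: E→A adds A; ABF→G adds G; EG→CH adds C, H → {A, B, C, E, F, G, H}.
Any other superkey contains one of these as a subset, so there are no further candidate keys.

{A, C}, {C, E}, {E, G}, {B, E, F}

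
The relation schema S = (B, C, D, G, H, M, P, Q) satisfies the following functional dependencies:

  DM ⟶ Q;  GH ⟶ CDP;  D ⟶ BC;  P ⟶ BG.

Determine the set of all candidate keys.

{G, H, M}; {H, M, P}

Attributes H, M never appear on any right-hand side, so every candidate key must contain {H, M}.
{H, M}⁺ = {H, M}, which is not all of the schema, so we must add further attributes.
{G, H, M}⁺: GH→CDP adds C, D, P; D→BC adds B; DM→Q adds Q → {B, C, D, G, H, M, P, Q}.
{H, M, P}⁺: P→BG adds B, G; GH→CDP adds C, D; DM→Q adds Q → {B, C, D, G, H, M, P, Q}.
Any other superkey contains one of these as a subset, so there are no further candidate keys.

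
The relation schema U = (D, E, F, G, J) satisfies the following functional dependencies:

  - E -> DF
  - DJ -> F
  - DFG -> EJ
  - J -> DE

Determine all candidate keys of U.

{E, G}, {G, J}, {D, F, G}

Attribute G never appears on the right-hand side of any dependency, so G must belong to every candidate key.
{G}⁺ = {G}, which is not all of the schema, so we must add further attributes.
{E, G}⁺: E→DF adds D, F; DFG→EJ adds J → {D, E, F, G, J}. Minimal: {G}⁺ = {G}; {E}⁺ = {D, E, F} — none reach the full schema.
{G, J}⁺: J→DE adds D, E; E→DF adds F → {D, E, F, G, J}. Minimal: {J}⁺ = {D, E, F, J}; {G}⁺ = {G} — none reach the full schema.
{D, F, G}⁺: DFG→EJ adds E, J → {D, E, F, G, J}. Minimal: {F, G}⁺ = {F, G}; {D, G}⁺ = {D, G}; {D, F}⁺ = {D, F} — none reach the full schema.
Any other superkey contains one of these as a subset, so there are no further candidate keys.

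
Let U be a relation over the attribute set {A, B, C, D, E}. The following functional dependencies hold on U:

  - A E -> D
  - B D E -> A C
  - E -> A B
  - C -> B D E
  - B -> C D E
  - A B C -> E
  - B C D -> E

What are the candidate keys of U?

B, C, E

{B}⁺: B→CDE adds C, D, E; BDE→AC adds A → {A, B, C, D, E}.
{C}⁺: C→BDE adds B, D, E; BDE→AC adds A → {A, B, C, D, E}.
{E}⁺: E→AB adds A, B; B→CDE adds C, D → {A, B, C, D, E}.
Any other superkey contains one of these as a subset, so there are no further candidate keys.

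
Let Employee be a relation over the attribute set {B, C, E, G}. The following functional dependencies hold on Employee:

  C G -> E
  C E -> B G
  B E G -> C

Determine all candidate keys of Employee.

{C, E}; {C, G}; {B, E, G}

{C, E}⁺: CE→BG adds B, G → {B, C, E, G}.
{C, G}⁺: CG→E adds E; CE→BG adds B → {B, C, E, G}.
{B, E, G}⁺: BEG→C adds C → {B, C, E, G}.
Any other superkey contains one of these as a subset, so there are no further candidate keys.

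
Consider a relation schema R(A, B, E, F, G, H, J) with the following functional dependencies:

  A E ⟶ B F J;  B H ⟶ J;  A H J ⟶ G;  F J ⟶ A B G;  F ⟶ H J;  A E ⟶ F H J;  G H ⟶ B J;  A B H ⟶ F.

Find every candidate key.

{A, E}, {E, F}

Attribute E never appears on the right-hand side of any dependency, so E must belong to every candidate key.
{E}⁺ = {E}, which is not all of the schema, so we must add further attributes.
{A, E}⁺: AE→BFJ adds B, F, J; FJ→ABG adds G; F→HJ adds H → {A, B, E, F, G, H, J}. Minimal: {E}⁺ = {E}; {A}⁺ = {A} — none reach the full schema.
{E, F}⁺: F→HJ adds H, J; FJ→ABG adds A, B, G → {A, B, E, F, G, H, J}. Minimal: {F}⁺ = {A, B, F, G, H, J}; {E}⁺ = {E} — none reach the full schema.
Any other superkey contains one of these as a subset, so there are no further candidate keys.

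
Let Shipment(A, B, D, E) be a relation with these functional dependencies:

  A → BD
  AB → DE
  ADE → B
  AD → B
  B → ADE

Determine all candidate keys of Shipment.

{A}⁺: A→BD adds B, D; AB→DE adds E → {A, B, D, E}.
{B}⁺: B→ADE adds A, D, E → {A, B, D, E}.
Any other superkey contains one of these as a subset, so there are no further candidate keys.

(A), (B)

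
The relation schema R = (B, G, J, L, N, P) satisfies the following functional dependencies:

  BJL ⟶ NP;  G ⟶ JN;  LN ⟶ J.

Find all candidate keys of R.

{B, G, L}

Attributes B, G, L never appear on any right-hand side, so every candidate key must contain {B, G, L}.
{B, G, L}⁺ = {B, G, J, L, N, P}, which is all of the schema, so {B, G, L} is the only candidate key.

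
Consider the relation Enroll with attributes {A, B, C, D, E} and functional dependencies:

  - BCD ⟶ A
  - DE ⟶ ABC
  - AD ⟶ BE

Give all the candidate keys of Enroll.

{A, D}⁺: AD→BE adds B, E; DE→ABC adds C → {A, B, C, D, E}. Minimal: {D}⁺ = {D}; {A}⁺ = {A} — none reach the full schema.
{D, E}⁺: DE→ABC adds A, B, C → {A, B, C, D, E}. Minimal: {E}⁺ = {E}; {D}⁺ = {D} — none reach the full schema.
{B, C, D}⁺: BCD→A adds A; AD→BE adds E → {A, B, C, D, E}. Minimal: {C, D}⁺ = {C, D}; {B, D}⁺ = {B, D}; {B, C}⁺ = {B, C} — none reach the full schema.
Any other superkey contains one of these as a subset, so there are no further candidate keys.

AD, DE, BCD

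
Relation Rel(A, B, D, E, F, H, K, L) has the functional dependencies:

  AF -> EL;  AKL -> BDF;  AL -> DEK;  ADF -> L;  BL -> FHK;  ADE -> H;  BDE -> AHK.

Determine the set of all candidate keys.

{A, F}⁺: AF→EL adds E, L; AL→DEK adds D, K; ADE→H adds H; AKL→BDF adds B → {A, B, D, E, F, H, K, L}. Minimal: {F}⁺ = {F}; {A}⁺ = {A} — none reach the full schema.
{A, L}⁺: AL→DEK adds D, E, K; ADE→H adds H; AKL→BDF adds B, F → {A, B, D, E, F, H, K, L}. Minimal: {L}⁺ = {L}; {A}⁺ = {A} — none reach the full schema.
{B, D, E, F}⁺: BDE→AHK adds A, H, K; AF→EL adds L → {A, B, D, E, F, H, K, L}. Minimal: {D, E, F}⁺ = {D, E, F}; {B, E, F}⁺ = {B, E, F}; {B, D, F}⁺ = {B, D, F}; … — none reach the full schema.
{B, D, E, L}⁺: BL→FHK adds F, H, K; BDE→AHK adds A → {A, B, D, E, F, H, K, L}. Minimal: {D, E, L}⁺ = {D, E, L}; {B, E, L}⁺ = {B, E, F, H, K, L}; {B, D, L}⁺ = {B, D, F, H, K, L}; … — none reach the full schema.
Any other superkey contains one of these as a subset, so there are no further candidate keys.

{A, F}; {A, L}; {B, D, E, F}; {B, D, E, L}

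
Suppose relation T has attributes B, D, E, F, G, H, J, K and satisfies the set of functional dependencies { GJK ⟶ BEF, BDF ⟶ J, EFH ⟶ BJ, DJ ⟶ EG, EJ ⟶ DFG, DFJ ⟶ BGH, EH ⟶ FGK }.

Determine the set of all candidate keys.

{D, J}⁺: DJ→EG adds E, G; EJ→DFG adds F; DFJ→BGH adds B, H; EH→FGK adds K → {B, D, E, F, G, H, J, K}. Minimal: {J}⁺ = {J}; {D}⁺ = {D} — none reach the full schema.
{E, H}⁺: EH→FGK adds F, G, K; EFH→BJ adds B, J; EJ→DFG adds D → {B, D, E, F, G, H, J, K}. Minimal: {H}⁺ = {H}; {E}⁺ = {E} — none reach the full schema.
{E, J}⁺: EJ→DFG adds D, F, G; DFJ→BGH adds B, H; EH→FGK adds K → {B, D, E, F, G, H, J, K}. Minimal: {J}⁺ = {J}; {E}⁺ = {E} — none reach the full schema.
{B, D, F}⁺: BDF→J adds J; DJ→EG adds E, G; DFJ→BGH adds H; EH→FGK adds K → {B, D, E, F, G, H, J, K}. Minimal: {D, F}⁺ = {D, F}; {B, F}⁺ = {B, F}; {B, D}⁺ = {B, D} — none reach the full schema.
{G, J, K}⁺: GJK→BEF adds B, E, F; EJ→DFG adds D; DFJ→BGH adds H → {B, D, E, F, G, H, J, K}. Minimal: {J, K}⁺ = {J, K}; {G, K}⁺ = {G, K}; {G, J}⁺ = {G, J} — none reach the full schema.

{D, J}; {E, H}; {E, J}; {B, D, F}; {G, J, K}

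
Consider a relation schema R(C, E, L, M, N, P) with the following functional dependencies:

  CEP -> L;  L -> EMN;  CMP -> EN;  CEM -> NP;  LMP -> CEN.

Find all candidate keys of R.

CL; LP; CEM; CEP; CMP

{C, L}⁺: L→EMN adds E, M, N; CEM→NP adds P → {C, E, L, M, N, P}.
{L, P}⁺: L→EMN adds E, M, N; LMP→CEN adds C → {C, E, L, M, N, P}.
{C, E, M}⁺: CEM→NP adds N, P; CEP→L adds L → {C, E, L, M, N, P}.
{C, E, P}⁺: CEP→L adds L; L→EMN adds M, N → {C, E, L, M, N, P}.
{C, M, P}⁺: CMP→EN adds E, N; CEP→L adds L → {C, E, L, M, N, P}.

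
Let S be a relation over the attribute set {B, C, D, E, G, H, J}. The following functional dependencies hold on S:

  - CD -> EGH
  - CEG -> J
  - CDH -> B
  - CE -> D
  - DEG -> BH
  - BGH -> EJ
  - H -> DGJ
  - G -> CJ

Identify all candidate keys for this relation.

{H}, {C, D}, {C, E}, {D, G}, {E, G}

{H}⁺: H→DGJ adds D, G, J; G→CJ adds C; CD→EGH adds E; CDH→B adds B → {B, C, D, E, G, H, J}.
{C, D}⁺: CD→EGH adds E, G, H; CEG→J adds J; CDH→B adds B → {B, C, D, E, G, H, J}. Minimal: {D}⁺ = {D}; {C}⁺ = {C} — none reach the full schema.
{C, E}⁺: CE→D adds D; CD→EGH adds G, H; CEG→J adds J; CDH→B adds B → {B, C, D, E, G, H, J}. Minimal: {E}⁺ = {E}; {C}⁺ = {C} — none reach the full schema.
{D, G}⁺: G→CJ adds C, J; CD→EGH adds E, H; CDH→B adds B → {B, C, D, E, G, H, J}. Minimal: {G}⁺ = {C, G, J}; {D}⁺ = {D} — none reach the full schema.
{E, G}⁺: G→CJ adds C, J; CE→D adds D; DEG→BH adds B, H → {B, C, D, E, G, H, J}. Minimal: {G}⁺ = {C, G, J}; {E}⁺ = {E} — none reach the full schema.
Any other superkey contains one of these as a subset, so there are no further candidate keys.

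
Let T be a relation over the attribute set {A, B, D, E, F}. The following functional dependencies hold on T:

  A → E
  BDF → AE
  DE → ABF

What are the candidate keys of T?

{A, D}⁺: A→E adds E; DE→ABF adds B, F → {A, B, D, E, F}. Minimal: {D}⁺ = {D}; {A}⁺ = {A, E} — none reach the full schema.
{D, E}⁺: DE→ABF adds A, B, F → {A, B, D, E, F}. Minimal: {E}⁺ = {E}; {D}⁺ = {D} — none reach the full schema.
{B, D, F}⁺: BDF→AE adds A, E → {A, B, D, E, F}. Minimal: {D, F}⁺ = {D, F}; {B, F}⁺ = {B, F}; {B, D}⁺ = {B, D} — none reach the full schema.
Any other superkey contains one of these as a subset, so there are no further candidate keys.

(A, D); (D, E); (B, D, F)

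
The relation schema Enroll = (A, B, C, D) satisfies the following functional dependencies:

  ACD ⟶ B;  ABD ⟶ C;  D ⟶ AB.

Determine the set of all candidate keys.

D

Attribute D never appears on the right-hand side of any dependency, so D must belong to every candidate key.
{D}⁺ = {A, B, C, D}, which is all of the schema, so {D} is the only candidate key.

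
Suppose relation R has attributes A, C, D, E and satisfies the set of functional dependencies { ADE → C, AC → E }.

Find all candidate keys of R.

{A, C, D}, {A, D, E}

{A, C, D}⁺: AC→E adds E → {A, C, D, E}. Minimal: {C, D}⁺ = {C, D}; {A, D}⁺ = {A, D}; {A, C}⁺ = {A, C, E} — none reach the full schema.
{A, D, E}⁺: ADE→C adds C → {A, C, D, E}. Minimal: {D, E}⁺ = {D, E}; {A, E}⁺ = {A, E}; {A, D}⁺ = {A, D} — none reach the full schema.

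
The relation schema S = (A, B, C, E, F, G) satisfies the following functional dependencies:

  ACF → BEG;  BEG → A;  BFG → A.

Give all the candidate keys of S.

{A, C, F}, {B, C, F, G}

{A, C, F}⁺: ACF→BEG adds B, E, G → {A, B, C, E, F, G}. Minimal: {C, F}⁺ = {C, F}; {A, F}⁺ = {A, F}; {A, C}⁺ = {A, C} — none reach the full schema.
{B, C, F, G}⁺: BFG→A adds A; ACF→BEG adds E → {A, B, C, E, F, G}. Minimal: {C, F, G}⁺ = {C, F, G}; {B, F, G}⁺ = {A, B, F, G}; {B, C, G}⁺ = {B, C, G}; … — none reach the full schema.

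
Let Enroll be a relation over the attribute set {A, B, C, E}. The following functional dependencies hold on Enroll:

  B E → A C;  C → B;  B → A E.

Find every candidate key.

(B), (C)

{B}⁺: B→AE adds A, E; BE→AC adds C → {A, B, C, E}.
{C}⁺: C→B adds B; B→AE adds A, E → {A, B, C, E}.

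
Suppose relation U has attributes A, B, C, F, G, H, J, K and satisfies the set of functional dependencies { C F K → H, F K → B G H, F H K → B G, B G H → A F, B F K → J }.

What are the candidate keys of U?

Attributes C, K never appear on any right-hand side, so every candidate key must contain {C, K}.
{C, K}⁺ = {C, K}, which is not all of the schema, so we must add further attributes.
{C, F, K}⁺: CFK→H adds H; FK→BGH adds B, G; BGH→AF adds A; BFK→J adds J → {A, B, C, F, G, H, J, K}. Minimal: {F, K}⁺ = {A, B, F, G, H, J, K}; {C, K}⁺ = {C, K}; {C, F}⁺ = {C, F} — none reach the full schema.
{B, C, G, H, K}⁺: BGH→AF adds A, F; BFK→J adds J → {A, B, C, F, G, H, J, K}. Minimal: {C, G, H, K}⁺ = {C, G, H, K}; {B, G, H, K}⁺ = {A, B, F, G, H, J, K}; {B, C, H, K}⁺ = {B, C, H, K}; … — none reach the full schema.

CFK, BCGHK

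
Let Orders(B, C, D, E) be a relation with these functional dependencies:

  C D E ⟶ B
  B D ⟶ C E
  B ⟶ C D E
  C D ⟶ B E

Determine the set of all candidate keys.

{B}, {C, D}

{B}⁺: B→CDE adds C, D, E → {B, C, D, E}.
{C, D}⁺: CD→BE adds B, E → {B, C, D, E}. Minimal: {D}⁺ = {D}; {C}⁺ = {C} — none reach the full schema.
Any other superkey contains one of these as a subset, so there are no further candidate keys.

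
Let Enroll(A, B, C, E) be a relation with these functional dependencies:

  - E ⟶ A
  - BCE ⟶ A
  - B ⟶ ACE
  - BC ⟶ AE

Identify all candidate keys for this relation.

{B}

Attribute B never appears on the right-hand side of any dependency, so B must belong to every candidate key.
{B}⁺ = {A, B, C, E}, which is all of the schema, so {B} is the only candidate key.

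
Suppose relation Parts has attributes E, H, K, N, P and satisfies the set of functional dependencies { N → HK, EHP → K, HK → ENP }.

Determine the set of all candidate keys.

{N}⁺: N→HK adds H, K; HK→ENP adds E, P → {E, H, K, N, P}.
{H, K}⁺: HK→ENP adds E, N, P → {E, H, K, N, P}.
{E, H, P}⁺: EHP→K adds K; HK→ENP adds N → {E, H, K, N, P}.
Any other superkey contains one of these as a subset, so there are no further candidate keys.

{N}, {H, K}, {E, H, P}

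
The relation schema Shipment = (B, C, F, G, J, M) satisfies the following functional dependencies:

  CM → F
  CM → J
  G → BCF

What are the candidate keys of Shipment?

GM

Attributes G, M never appear on any right-hand side, so every candidate key must contain {G, M}.
{G, M}⁺ = {B, C, F, G, J, M}, which is all of the schema, so {G, M} is the only candidate key.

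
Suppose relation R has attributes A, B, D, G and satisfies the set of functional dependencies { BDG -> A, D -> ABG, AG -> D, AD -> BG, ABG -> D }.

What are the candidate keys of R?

{D}; {A, G}

{D}⁺: D→ABG adds A, B, G → {A, B, D, G}.
{A, G}⁺: AG→D adds D; AD→BG adds B → {A, B, D, G}. Minimal: {G}⁺ = {G}; {A}⁺ = {A} — none reach the full schema.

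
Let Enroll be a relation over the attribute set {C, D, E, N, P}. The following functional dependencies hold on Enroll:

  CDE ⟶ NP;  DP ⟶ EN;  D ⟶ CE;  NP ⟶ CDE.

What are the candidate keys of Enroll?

D; NP

{D}⁺: D→CE adds C, E; CDE→NP adds N, P → {C, D, E, N, P}.
{N, P}⁺: NP→CDE adds C, D, E → {C, D, E, N, P}. Minimal: {P}⁺ = {P}; {N}⁺ = {N} — none reach the full schema.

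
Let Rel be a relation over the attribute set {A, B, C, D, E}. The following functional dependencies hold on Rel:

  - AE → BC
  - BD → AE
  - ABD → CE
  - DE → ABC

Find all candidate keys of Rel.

Attribute D never appears on the right-hand side of any dependency, so D must belong to every candidate key.
{D}⁺ = {D}, which is not all of the schema, so we must add further attributes.
{B, D}⁺: BD→AE adds A, E; ABD→CE adds C → {A, B, C, D, E}.
{D, E}⁺: DE→ABC adds A, B, C → {A, B, C, D, E}.

{B, D}; {D, E}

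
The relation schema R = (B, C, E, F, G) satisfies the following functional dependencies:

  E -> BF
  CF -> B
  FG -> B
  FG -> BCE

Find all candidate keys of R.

{E, G}; {F, G}

Attribute G never appears on the right-hand side of any dependency, so G must belong to every candidate key.
{G}⁺ = {G}, which is not all of the schema, so we must add further attributes.
{E, G}⁺: E→BF adds B, F; FG→BCE adds C → {B, C, E, F, G}.
{F, G}⁺: FG→B adds B; FG→BCE adds C, E → {B, C, E, F, G}.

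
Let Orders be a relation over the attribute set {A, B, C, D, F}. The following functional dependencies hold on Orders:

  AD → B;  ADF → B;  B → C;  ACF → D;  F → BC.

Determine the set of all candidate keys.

Attributes A, F never appear on any right-hand side, so every candidate key must contain {A, F}.
{A, F}⁺ = {A, B, C, D, F}, which is all of the schema, so {A, F} is the only candidate key.

AF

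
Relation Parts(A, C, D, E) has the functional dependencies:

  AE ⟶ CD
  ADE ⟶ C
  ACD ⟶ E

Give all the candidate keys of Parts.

Attribute A never appears on the right-hand side of any dependency, so A must belong to every candidate key.
{A}⁺ = {A}, which is not all of the schema, so we must add further attributes.
{A, E}⁺: AE→CD adds C, D → {A, C, D, E}. Minimal: {E}⁺ = {E}; {A}⁺ = {A} — none reach the full schema.
{A, C, D}⁺: ACD→E adds E → {A, C, D, E}. Minimal: {C, D}⁺ = {C, D}; {A, D}⁺ = {A, D}; {A, C}⁺ = {A, C} — none reach the full schema.

(A, E), (A, C, D)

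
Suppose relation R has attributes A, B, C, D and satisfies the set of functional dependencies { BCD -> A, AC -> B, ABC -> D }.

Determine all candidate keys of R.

{A, C}; {B, C, D}

Attribute C never appears on the right-hand side of any dependency, so C must belong to every candidate key.
{C}⁺ = {C}, which is not all of the schema, so we must add further attributes.
{A, C}⁺: AC→B adds B; ABC→D adds D → {A, B, C, D}.
{B, C, D}⁺: BCD→A adds A → {A, B, C, D}.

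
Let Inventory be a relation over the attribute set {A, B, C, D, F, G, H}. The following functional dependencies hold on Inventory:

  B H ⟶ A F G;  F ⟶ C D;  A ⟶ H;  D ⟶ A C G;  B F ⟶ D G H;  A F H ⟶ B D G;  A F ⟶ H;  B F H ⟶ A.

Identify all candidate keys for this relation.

{F}⁺: F→CD adds C, D; D→ACG adds A, G; AF→H adds H; AFH→BDG adds B → {A, B, C, D, F, G, H}.
{A, B}⁺: A→H adds H; BH→AFG adds F, G; F→CD adds C, D → {A, B, C, D, F, G, H}. Minimal: {B}⁺ = {B}; {A}⁺ = {A, H} — none reach the full schema.
{B, D}⁺: D→ACG adds A, C, G; A→H adds H; BH→AFG adds F → {A, B, C, D, F, G, H}. Minimal: {D}⁺ = {A, C, D, G, H}; {B}⁺ = {B} — none reach the full schema.
{B, H}⁺: BH→AFG adds A, F, G; F→CD adds C, D → {A, B, C, D, F, G, H}. Minimal: {H}⁺ = {H}; {B}⁺ = {B} — none reach the full schema.

(F), (A, B), (B, D), (B, H)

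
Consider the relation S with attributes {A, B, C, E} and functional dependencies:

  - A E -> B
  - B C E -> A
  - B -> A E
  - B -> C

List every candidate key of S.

{B}⁺: B→AE adds A, E; B→C adds C → {A, B, C, E}.
{A, E}⁺: AE→B adds B; B→C adds C → {A, B, C, E}.

B, AE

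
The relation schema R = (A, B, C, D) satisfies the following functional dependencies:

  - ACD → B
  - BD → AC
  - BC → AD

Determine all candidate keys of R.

{B, C}, {B, D}, {A, C, D}

{B, C}⁺: BC→AD adds A, D → {A, B, C, D}.
{B, D}⁺: BD→AC adds A, C → {A, B, C, D}.
{A, C, D}⁺: ACD→B adds B → {A, B, C, D}.
Any other superkey contains one of these as a subset, so there are no further candidate keys.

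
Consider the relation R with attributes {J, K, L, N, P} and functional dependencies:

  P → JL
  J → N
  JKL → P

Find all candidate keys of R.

Attribute K never appears on the right-hand side of any dependency, so K must belong to every candidate key.
{K}⁺ = {K}, which is not all of the schema, so we must add further attributes.
{K, P}⁺: P→JL adds J, L; J→N adds N → {J, K, L, N, P}. Minimal: {P}⁺ = {J, L, N, P}; {K}⁺ = {K} — none reach the full schema.
{J, K, L}⁺: J→N adds N; JKL→P adds P → {J, K, L, N, P}. Minimal: {K, L}⁺ = {K, L}; {J, L}⁺ = {J, L, N}; {J, K}⁺ = {J, K, N} — none reach the full schema.
Any other superkey contains one of these as a subset, so there are no further candidate keys.

(K, P), (J, K, L)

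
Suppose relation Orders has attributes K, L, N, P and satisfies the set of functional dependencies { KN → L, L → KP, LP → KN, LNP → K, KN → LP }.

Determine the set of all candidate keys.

{L}; {K, N}

{L}⁺: L→KP adds K, P; LP→KN adds N → {K, L, N, P}.
{K, N}⁺: KN→L adds L; L→KP adds P → {K, L, N, P}. Minimal: {N}⁺ = {N}; {K}⁺ = {K} — none reach the full schema.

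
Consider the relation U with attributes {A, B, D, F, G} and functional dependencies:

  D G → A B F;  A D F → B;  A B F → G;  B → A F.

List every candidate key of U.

{B, D}⁺: B→AF adds A, F; ABF→G adds G → {A, B, D, F, G}. Minimal: {D}⁺ = {D}; {B}⁺ = {A, B, F, G} — none reach the full schema.
{D, G}⁺: DG→ABF adds A, B, F → {A, B, D, F, G}. Minimal: {G}⁺ = {G}; {D}⁺ = {D} — none reach the full schema.
{A, D, F}⁺: ADF→B adds B; ABF→G adds G → {A, B, D, F, G}. Minimal: {D, F}⁺ = {D, F}; {A, F}⁺ = {A, F}; {A, D}⁺ = {A, D} — none reach the full schema.

{B, D}, {D, G}, {A, D, F}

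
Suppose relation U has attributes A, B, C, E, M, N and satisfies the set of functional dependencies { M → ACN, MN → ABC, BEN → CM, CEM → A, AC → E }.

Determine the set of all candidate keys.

M, BEN, ABCN

{M}⁺: M→ACN adds A, C, N; MN→ABC adds B; AC→E adds E → {A, B, C, E, M, N}.
{B, E, N}⁺: BEN→CM adds C, M; CEM→A adds A → {A, B, C, E, M, N}.
{A, B, C, N}⁺: AC→E adds E; BEN→CM adds M → {A, B, C, E, M, N}.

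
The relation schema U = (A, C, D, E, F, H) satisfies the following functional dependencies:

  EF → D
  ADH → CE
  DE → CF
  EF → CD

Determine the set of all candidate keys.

ADH, AEFH

Attributes A, H never appear on any right-hand side, so every candidate key must contain {A, H}.
{A, H}⁺ = {A, H}, which is not all of the schema, so we must add further attributes.
{A, D, H}⁺: ADH→CE adds C, E; DE→CF adds F → {A, C, D, E, F, H}.
{A, E, F, H}⁺: EF→D adds D; ADH→CE adds C → {A, C, D, E, F, H}.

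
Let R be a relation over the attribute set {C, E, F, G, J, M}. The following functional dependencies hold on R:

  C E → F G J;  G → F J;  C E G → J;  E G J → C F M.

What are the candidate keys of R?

Attribute E never appears on the right-hand side of any dependency, so E must belong to every candidate key.
{E}⁺ = {E}, which is not all of the schema, so we must add further attributes.
{C, E}⁺: CE→FGJ adds F, G, J; EGJ→CFM adds M → {C, E, F, G, J, M}. Minimal: {E}⁺ = {E}; {C}⁺ = {C} — none reach the full schema.
{E, G}⁺: G→FJ adds F, J; EGJ→CFM adds C, M → {C, E, F, G, J, M}. Minimal: {G}⁺ = {F, G, J}; {E}⁺ = {E} — none reach the full schema.
Any other superkey contains one of these as a subset, so there are no further candidate keys.

(C, E), (E, G)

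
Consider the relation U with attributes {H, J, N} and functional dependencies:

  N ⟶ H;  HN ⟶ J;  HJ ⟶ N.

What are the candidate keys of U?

{N}⁺: N→H adds H; HN→J adds J → {H, J, N}.
{H, J}⁺: HJ→N adds N → {H, J, N}. Minimal: {J}⁺ = {J}; {H}⁺ = {H} — none reach the full schema.

{N}; {H, J}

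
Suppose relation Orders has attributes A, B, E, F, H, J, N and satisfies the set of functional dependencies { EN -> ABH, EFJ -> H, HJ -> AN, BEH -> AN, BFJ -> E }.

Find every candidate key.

Attributes F, J never appear on any right-hand side, so every candidate key must contain {F, J}.
{F, J}⁺ = {F, J}, which is not all of the schema, so we must add further attributes.
{B, F, J}⁺: BFJ→E adds E; EFJ→H adds H; HJ→AN adds A, N → {A, B, E, F, H, J, N}. Minimal: {F, J}⁺ = {F, J}; {B, J}⁺ = {B, J}; {B, F}⁺ = {B, F} — none reach the full schema.
{E, F, J}⁺: EFJ→H adds H; HJ→AN adds A, N; EN→ABH adds B → {A, B, E, F, H, J, N}. Minimal: {F, J}⁺ = {F, J}; {E, J}⁺ = {E, J}; {E, F}⁺ = {E, F} — none reach the full schema.
Any other superkey contains one of these as a subset, so there are no further candidate keys.

{B, F, J}, {E, F, J}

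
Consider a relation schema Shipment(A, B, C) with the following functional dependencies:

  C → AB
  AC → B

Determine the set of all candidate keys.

C

Attribute C never appears on the right-hand side of any dependency, so C must belong to every candidate key.
{C}⁺ = {A, B, C}, which is all of the schema, so {C} is the only candidate key.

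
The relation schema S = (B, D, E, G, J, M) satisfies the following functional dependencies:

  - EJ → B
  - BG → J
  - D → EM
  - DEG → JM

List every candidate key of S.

(D, G)

Attributes D, G never appear on any right-hand side, so every candidate key must contain {D, G}.
{D, G}⁺ = {B, D, E, G, J, M}, which is all of the schema, so {D, G} is the only candidate key.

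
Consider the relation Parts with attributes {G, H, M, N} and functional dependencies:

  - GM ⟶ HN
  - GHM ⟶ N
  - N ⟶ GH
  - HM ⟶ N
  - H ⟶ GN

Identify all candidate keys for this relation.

{G, M}; {H, M}; {M, N}

Attribute M never appears on the right-hand side of any dependency, so M must belong to every candidate key.
{M}⁺ = {M}, which is not all of the schema, so we must add further attributes.
{G, M}⁺: GM→HN adds H, N → {G, H, M, N}. Minimal: {M}⁺ = {M}; {G}⁺ = {G} — none reach the full schema.
{H, M}⁺: HM→N adds N; H→GN adds G → {G, H, M, N}. Minimal: {M}⁺ = {M}; {H}⁺ = {G, H, N} — none reach the full schema.
{M, N}⁺: N→GH adds G, H → {G, H, M, N}. Minimal: {N}⁺ = {G, H, N}; {M}⁺ = {M} — none reach the full schema.
Any other superkey contains one of these as a subset, so there are no further candidate keys.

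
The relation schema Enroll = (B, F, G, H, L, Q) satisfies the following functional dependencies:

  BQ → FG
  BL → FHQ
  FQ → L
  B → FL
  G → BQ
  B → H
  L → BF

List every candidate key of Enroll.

{B}⁺: B→FL adds F, L; B→H adds H; BL→FHQ adds Q; BQ→FG adds G → {B, F, G, H, L, Q}.
{G}⁺: G→BQ adds B, Q; B→H adds H; BQ→FG adds F; FQ→L adds L → {B, F, G, H, L, Q}.
{L}⁺: L→BF adds B, F; BL→FHQ adds H, Q; BQ→FG adds G → {B, F, G, H, L, Q}.
{F, Q}⁺: FQ→L adds L; L→BF adds B; BQ→FG adds G; BL→FHQ adds H → {B, F, G, H, L, Q}. Minimal: {Q}⁺ = {Q}; {F}⁺ = {F} — none reach the full schema.

B, G, L, FQ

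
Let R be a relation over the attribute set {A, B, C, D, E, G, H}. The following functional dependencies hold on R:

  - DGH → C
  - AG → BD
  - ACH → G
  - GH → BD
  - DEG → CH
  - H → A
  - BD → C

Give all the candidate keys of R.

Attribute E never appears on the right-hand side of any dependency, so E must belong to every candidate key.
{E}⁺ = {E}, which is not all of the schema, so we must add further attributes.
{A, E, G}⁺: AG→BD adds B, D; DEG→CH adds C, H → {A, B, C, D, E, G, H}. Minimal: {E, G}⁺ = {E, G}; {A, G}⁺ = {A, B, C, D, G}; {A, E}⁺ = {A, E} — none reach the full schema.
{C, E, H}⁺: H→A adds A; ACH→G adds G; GH→BD adds B, D → {A, B, C, D, E, G, H}. Minimal: {E, H}⁺ = {A, E, H}; {C, H}⁺ = {A, B, C, D, G, H}; {C, E}⁺ = {C, E} — none reach the full schema.
{D, E, G}⁺: DEG→CH adds C, H; H→A adds A; AG→BD adds B → {A, B, C, D, E, G, H}. Minimal: {E, G}⁺ = {E, G}; {D, G}⁺ = {D, G}; {D, E}⁺ = {D, E} — none reach the full schema.
{E, G, H}⁺: GH→BD adds B, D; DEG→CH adds C; H→A adds A → {A, B, C, D, E, G, H}. Minimal: {G, H}⁺ = {A, B, C, D, G, H}; {E, H}⁺ = {A, E, H}; {E, G}⁺ = {E, G} — none reach the full schema.
{B, D, E, H}⁺: H→A adds A; BD→C adds C; ACH→G adds G → {A, B, C, D, E, G, H}. Minimal: {D, E, H}⁺ = {A, D, E, H}; {B, E, H}⁺ = {A, B, E, H}; {B, D, H}⁺ = {A, B, C, D, G, H}; … — none reach the full schema.
Any other superkey contains one of these as a subset, so there are no further candidate keys.

{A, E, G}; {C, E, H}; {D, E, G}; {E, G, H}; {B, D, E, H}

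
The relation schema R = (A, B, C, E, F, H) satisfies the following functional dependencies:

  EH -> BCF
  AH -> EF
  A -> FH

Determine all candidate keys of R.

Attribute A never appears on the right-hand side of any dependency, so A must belong to every candidate key.
{A}⁺ = {A, B, C, E, F, H}, which is all of the schema, so {A} is the only candidate key.

A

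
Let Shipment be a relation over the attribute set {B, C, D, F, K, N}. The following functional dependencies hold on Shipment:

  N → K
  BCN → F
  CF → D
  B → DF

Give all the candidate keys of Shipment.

Attributes B, C, N never appear on any right-hand side, so every candidate key must contain {B, C, N}.
{B, C, N}⁺ = {B, C, D, F, K, N}, which is all of the schema, so {B, C, N} is the only candidate key.

(B, C, N)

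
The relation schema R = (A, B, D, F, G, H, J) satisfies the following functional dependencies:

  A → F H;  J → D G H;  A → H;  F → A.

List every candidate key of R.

Attributes B, J never appear on any right-hand side, so every candidate key must contain {B, J}.
{B, J}⁺ = {B, D, G, H, J}, which is not all of the schema, so we must add further attributes.
{A, B, J}⁺: A→FH adds F, H; J→DGH adds D, G → {A, B, D, F, G, H, J}. Minimal: {B, J}⁺ = {B, D, G, H, J}; {A, J}⁺ = {A, D, F, G, H, J}; {A, B}⁺ = {A, B, F, H} — none reach the full schema.
{B, F, J}⁺: J→DGH adds D, G, H; F→A adds A → {A, B, D, F, G, H, J}. Minimal: {F, J}⁺ = {A, D, F, G, H, J}; {B, J}⁺ = {B, D, G, H, J}; {B, F}⁺ = {A, B, F, H} — none reach the full schema.
Any other superkey contains one of these as a subset, so there are no further candidate keys.

(A, B, J); (B, F, J)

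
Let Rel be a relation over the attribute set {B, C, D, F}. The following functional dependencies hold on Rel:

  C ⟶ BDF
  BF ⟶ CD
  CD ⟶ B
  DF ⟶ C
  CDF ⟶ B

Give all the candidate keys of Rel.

{C}⁺: C→BDF adds B, D, F → {B, C, D, F}.
{B, F}⁺: BF→CD adds C, D → {B, C, D, F}.
{D, F}⁺: DF→C adds C; CDF→B adds B → {B, C, D, F}.

{C}, {B, F}, {D, F}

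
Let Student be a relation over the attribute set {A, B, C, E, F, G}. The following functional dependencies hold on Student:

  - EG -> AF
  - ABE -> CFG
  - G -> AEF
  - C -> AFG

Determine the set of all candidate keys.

{B, C}, {B, G}, {A, B, E}

Attribute B never appears on the right-hand side of any dependency, so B must belong to every candidate key.
{B}⁺ = {B}, which is not all of the schema, so we must add further attributes.
{B, C}⁺: C→AFG adds A, F, G; G→AEF adds E → {A, B, C, E, F, G}.
{B, G}⁺: G→AEF adds A, E, F; ABE→CFG adds C → {A, B, C, E, F, G}.
{A, B, E}⁺: ABE→CFG adds C, F, G → {A, B, C, E, F, G}.
Any other superkey contains one of these as a subset, so there are no further candidate keys.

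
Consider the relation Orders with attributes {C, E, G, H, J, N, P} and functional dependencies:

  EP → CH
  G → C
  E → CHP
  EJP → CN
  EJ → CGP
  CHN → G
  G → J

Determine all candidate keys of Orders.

{E, G}; {E, J}; {E, N}

{E, G}⁺: G→C adds C; E→CHP adds H, P; G→J adds J; EJP→CN adds N → {C, E, G, H, J, N, P}. Minimal: {G}⁺ = {C, G, J}; {E}⁺ = {C, E, H, P} — none reach the full schema.
{E, J}⁺: E→CHP adds C, H, P; EJP→CN adds N; EJ→CGP adds G → {C, E, G, H, J, N, P}. Minimal: {J}⁺ = {J}; {E}⁺ = {C, E, H, P} — none reach the full schema.
{E, N}⁺: E→CHP adds C, H, P; CHN→G adds G; G→J adds J → {C, E, G, H, J, N, P}. Minimal: {N}⁺ = {N}; {E}⁺ = {C, E, H, P} — none reach the full schema.
Any other superkey contains one of these as a subset, so there are no further candidate keys.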